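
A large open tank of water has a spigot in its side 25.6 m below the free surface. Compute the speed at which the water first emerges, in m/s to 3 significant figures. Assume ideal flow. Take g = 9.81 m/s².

Bernoulli from surface to hole (P equal, v_surface ≈ 0): v = √(2gh) = √(2×9.81×25.6) = 22.4 m/s.

v = 22.4 m/s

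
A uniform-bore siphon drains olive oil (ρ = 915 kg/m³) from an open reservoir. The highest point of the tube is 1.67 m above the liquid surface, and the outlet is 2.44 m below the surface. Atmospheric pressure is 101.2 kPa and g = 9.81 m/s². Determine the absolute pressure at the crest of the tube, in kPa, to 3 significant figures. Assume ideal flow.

64.3 kPa

The outlet speed comes from Torricelli: v = √(2g·2.44) = 6.92 m/s.
The bore is uniform, so the speed at the crest is the same v. Bernoulli surface→crest: P_atm = P_top + ½ρv² + ρg·h_top.
P_top = 101200 − ½·915·6.92² − 915·9.81·1.67 = 64300 Pa.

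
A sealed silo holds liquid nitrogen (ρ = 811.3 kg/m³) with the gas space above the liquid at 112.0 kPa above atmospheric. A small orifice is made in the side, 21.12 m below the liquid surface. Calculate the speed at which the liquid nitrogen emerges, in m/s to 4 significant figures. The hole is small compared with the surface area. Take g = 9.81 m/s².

Take point 1 at the surface (v₁ ≈ 0) and point 2 at the hole (at atmospheric pressure). Bernoulli: P₁ + ρg h = P_atm + ½ρv₂².
With P₁ − P_atm = 112000 Pa, v₂ = √(2gh + 2ΔP/ρ) = √(2·9.81·21.12 + 2·112000/811.3) = 26.28 m/s.

v ≈ 26.28 m/s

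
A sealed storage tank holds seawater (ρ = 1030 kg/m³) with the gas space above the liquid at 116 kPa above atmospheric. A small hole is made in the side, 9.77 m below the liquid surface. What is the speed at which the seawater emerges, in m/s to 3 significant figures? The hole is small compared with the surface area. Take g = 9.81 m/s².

Take point 1 at the surface (v₁ ≈ 0) and point 2 at the hole (at atmospheric pressure). Bernoulli: P₁ + ρg h = P_atm + ½ρv₂².
With P₁ − P_atm = 116000 Pa, v₂ = √(2gh + 2ΔP/ρ) = √(2·9.81·9.77 + 2·116000/1030) = 20.4 m/s.

20.4 m/s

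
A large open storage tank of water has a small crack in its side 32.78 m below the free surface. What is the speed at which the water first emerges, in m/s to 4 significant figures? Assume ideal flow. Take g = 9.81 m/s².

25.36 m/s

With the surface at rest and both surface and jet at atmospheric pressure, Bernoulli gives ρg h = ½ρv², so v = √(2gh) = √(2·9.81·32.78) = 25.36 m/s.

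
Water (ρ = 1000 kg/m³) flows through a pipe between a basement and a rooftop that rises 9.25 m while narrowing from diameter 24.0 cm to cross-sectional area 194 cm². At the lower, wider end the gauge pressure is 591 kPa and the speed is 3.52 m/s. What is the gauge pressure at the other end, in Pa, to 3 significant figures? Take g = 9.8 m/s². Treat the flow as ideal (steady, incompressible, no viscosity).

P₂ ≈ 473000 Pa

The volume flow rate is constant, so v₂ = (A₁/A₂)v₁ = (452/194)·3.52 = 8.21 m/s.
Bernoulli: P₁ + ½ρv₁² + ρg h₁ = P₂ + ½ρv₂² + ρg h₂, so P₂ = P₁ + ½ρ(v₁² − v₂²) − ρg(h₂ − h₁).
P₂ = 591000 + ½·1000·(3.52² − 8.21²) − 1000·9.8·(+9.25) = 591000 + (-27500) − (90600) = 473000 Pa.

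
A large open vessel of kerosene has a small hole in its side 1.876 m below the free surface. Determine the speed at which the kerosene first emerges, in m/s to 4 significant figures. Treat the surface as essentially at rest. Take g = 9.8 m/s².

Torricelli's result v = √(2gh) gives v = √(2·9.8·1.876) = 6.064 m/s.

6.064 m/s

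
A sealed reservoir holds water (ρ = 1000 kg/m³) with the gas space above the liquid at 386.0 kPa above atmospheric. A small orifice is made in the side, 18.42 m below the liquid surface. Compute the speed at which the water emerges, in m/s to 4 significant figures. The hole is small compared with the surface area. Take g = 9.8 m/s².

v = 33.66 m/s

Take point 1 at the surface (v₁ ≈ 0) and point 2 at the hole (at atmospheric pressure). Bernoulli: P₁ + ρg h = P_atm + ½ρv₂².
With P₁ − P_atm = 386000 Pa, v₂ = √(2gh + 2ΔP/ρ) = √(2·9.8·18.42 + 2·386000/1000) = 33.66 m/s.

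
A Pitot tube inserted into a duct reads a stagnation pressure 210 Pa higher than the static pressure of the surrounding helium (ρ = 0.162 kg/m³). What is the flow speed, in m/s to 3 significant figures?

Bernoulli between the free stream and the stagnation point: ½ρv² = P_stag − P_static.
v = √(2ΔP/ρ) = √(2·210/0.162) = 50.9 m/s.

v ≈ 50.9 m/s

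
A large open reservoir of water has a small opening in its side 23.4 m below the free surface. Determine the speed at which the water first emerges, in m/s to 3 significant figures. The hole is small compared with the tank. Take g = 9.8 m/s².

v ≈ 21.4 m/s

Bernoulli from surface to hole (P equal, v_surface ≈ 0): v = √(2gh) = √(2×9.8×23.4) = 21.4 m/s.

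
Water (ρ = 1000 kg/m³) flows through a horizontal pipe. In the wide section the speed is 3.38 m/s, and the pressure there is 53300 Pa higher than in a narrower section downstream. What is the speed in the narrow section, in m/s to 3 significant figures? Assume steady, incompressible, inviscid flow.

v₂ = 10.9 m/s

Along the level pipe P + ½ρv² is conserved, hence v₂² = v₁² + 2(P₁ − P₂)/ρ.
v₂ = √(3.38² + 2·53300/1000) = √(11.4 + 107) = 10.9 m/s.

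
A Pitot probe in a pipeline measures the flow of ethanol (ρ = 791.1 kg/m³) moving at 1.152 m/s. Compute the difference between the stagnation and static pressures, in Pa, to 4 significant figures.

ΔP = 524.9 Pa

Bernoulli between the free stream and the stagnation point: ½ρv² = P_stag − P_static.
ΔP = ½·791.1·1.152² = 524.9 Pa.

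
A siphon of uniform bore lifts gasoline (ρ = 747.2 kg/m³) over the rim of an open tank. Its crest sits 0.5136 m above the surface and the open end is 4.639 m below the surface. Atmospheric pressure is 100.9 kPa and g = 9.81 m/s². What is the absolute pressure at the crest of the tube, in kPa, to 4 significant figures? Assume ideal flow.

Bernoulli surface→outlet gives ½v² = g·h_out, so v = √(2·9.81·4.639) = 9.540 m/s.
With constant cross-section the crest speed equals v; applying Bernoulli from the surface up to the crest, P_top = P_atm − ½ρv² − ρg·h_top.
P_top = 100900 − ½·747.2·9.540² − 747.2·9.81·0.5136 = 63130 Pa.

P_top ≈ 63.13 kPa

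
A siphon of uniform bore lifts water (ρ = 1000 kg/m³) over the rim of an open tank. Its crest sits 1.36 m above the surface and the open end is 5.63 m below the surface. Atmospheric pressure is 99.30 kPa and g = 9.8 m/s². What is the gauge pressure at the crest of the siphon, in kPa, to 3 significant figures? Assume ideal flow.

-68.5 kPa

The outlet speed comes from Torricelli: v = √(2g·5.63) = 10.5 m/s.
Continuity keeps v the same throughout the tube; from surface to crest, P_atm + 0 = P_top + ½ρv² + ρg·h_top.
P_top = 99300 − ½·1000·10.5² − 1000·9.8·1.36 = 30800 Pa. So P_gauge = P_top − P_atm = -68500 Pa.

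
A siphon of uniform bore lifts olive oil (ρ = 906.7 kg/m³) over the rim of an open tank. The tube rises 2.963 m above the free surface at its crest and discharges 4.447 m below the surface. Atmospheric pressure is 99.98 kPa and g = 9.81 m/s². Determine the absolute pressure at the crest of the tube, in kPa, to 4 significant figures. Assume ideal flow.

P_top ≈ 34.07 kPa

The outlet speed comes from Torricelli: v = √(2g·4.447) = 9.341 m/s.
Continuity keeps v the same throughout the tube; from surface to crest, P_atm + 0 = P_top + ½ρv² + ρg·h_top.
P_top = 99980 − ½·906.7·9.341² − 906.7·9.81·2.963 = 34070 Pa.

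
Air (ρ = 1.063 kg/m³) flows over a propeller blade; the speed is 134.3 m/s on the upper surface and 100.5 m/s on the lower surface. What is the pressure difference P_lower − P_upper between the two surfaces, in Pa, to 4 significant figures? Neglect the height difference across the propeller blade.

With negligible Δh, P + ½ρv² is constant, so P_low − P_up = ½ρ(v_up² − v_low²).
ΔP = ½·1.063·(134.3² − 100.5²) = 4218 Pa.

4218 Pa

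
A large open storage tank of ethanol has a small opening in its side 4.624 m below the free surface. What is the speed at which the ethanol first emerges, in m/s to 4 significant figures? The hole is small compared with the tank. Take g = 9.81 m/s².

9.525 m/s

With the surface at rest and both surface and jet at atmospheric pressure, Bernoulli gives ρg h = ½ρv², so v = √(2gh) = √(2·9.81·4.624) = 9.525 m/s.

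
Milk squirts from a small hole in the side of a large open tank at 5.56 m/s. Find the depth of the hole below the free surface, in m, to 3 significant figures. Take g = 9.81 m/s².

Inverting v = √(2gh) gives h = v² / 2g.
h = 5.56²/(2·9.81) = 30.9/19.62 = 1.58 m.

h ≈ 1.58 m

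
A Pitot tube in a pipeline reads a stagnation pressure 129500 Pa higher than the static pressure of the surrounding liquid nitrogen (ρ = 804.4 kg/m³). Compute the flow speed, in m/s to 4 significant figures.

v = 17.94 m/s

At the stagnation point the flow is brought to rest, so Bernoulli gives P_stag − P_static = ½ρv².
v = √(2ΔP/ρ) = √(2·129500/804.4) = 17.94 m/s.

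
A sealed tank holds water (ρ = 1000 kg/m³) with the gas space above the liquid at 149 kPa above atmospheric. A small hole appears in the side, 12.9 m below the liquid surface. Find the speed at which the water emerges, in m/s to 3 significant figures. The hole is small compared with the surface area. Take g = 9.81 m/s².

Take point 1 at the surface (v₁ ≈ 0) and point 2 at the hole (at atmospheric pressure). Bernoulli: P₁ + ρg h = P_atm + ½ρv₂².
With P₁ − P_atm = 149000 Pa, v₂ = √(2gh + 2ΔP/ρ) = √(2·9.81·12.9 + 2·149000/1000) = 23.5 m/s.

v ≈ 23.5 m/s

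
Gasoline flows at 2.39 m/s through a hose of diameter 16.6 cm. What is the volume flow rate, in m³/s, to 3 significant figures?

Q ≈ 0.0517 m³/s

Q = A·v = 0.0216 m² × 2.39 m/s = 0.0517 m³/s.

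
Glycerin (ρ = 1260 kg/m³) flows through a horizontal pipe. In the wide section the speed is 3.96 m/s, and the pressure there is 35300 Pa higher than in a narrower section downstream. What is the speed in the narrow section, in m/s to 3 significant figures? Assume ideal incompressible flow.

With h₁ = h₂, rearranging Bernoulli gives v₂ = √(v₁² + 2ΔP/ρ).
v₂ = √(3.96² + 2·35300/1260) = √(15.7 + 56.0) = 8.47 m/s.

v₂ ≈ 8.47 m/s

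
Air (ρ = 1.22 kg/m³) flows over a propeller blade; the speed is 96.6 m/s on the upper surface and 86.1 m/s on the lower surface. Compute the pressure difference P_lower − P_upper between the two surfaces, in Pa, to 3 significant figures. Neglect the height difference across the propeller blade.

Bernoulli (same height): P_lower − P_upper = ½ρ(v_upper² − v_lower²).
ΔP = ½·1.22·(96.6² − 86.1²) = 1170 Pa.

ΔP ≈ 1170 Pa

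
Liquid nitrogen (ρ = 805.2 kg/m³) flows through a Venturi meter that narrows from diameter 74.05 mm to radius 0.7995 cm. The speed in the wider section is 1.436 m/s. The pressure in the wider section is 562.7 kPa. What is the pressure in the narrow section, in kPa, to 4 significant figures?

Continuity gives A₁v₁ = A₂v₂, so v₂ = (43.07 cm²)/(2.008 cm²) × 1.436 m/s = 30.80 m/s.
With no height change, Bernoulli's equation is P₁ + ½ρv₁² = P₂ + ½ρv₂².
P₂ = P₁ − ½ρ(v₂² − v₁²) = 562700 − ½·805.2·(30.80² − 1.436²) = 562700 − 381000 = 181700 Pa.

P₂ = 181.7 kPa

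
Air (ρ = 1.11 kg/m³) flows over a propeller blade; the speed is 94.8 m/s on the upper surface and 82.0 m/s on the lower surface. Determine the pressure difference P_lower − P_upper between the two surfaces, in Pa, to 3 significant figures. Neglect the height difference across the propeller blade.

With negligible Δh, P + ½ρv² is constant, so P_low − P_up = ½ρ(v_up² − v_low²).
ΔP = ½·1.11·(94.8² − 82.0²) = 1260 Pa.

ΔP ≈ 1260 Pa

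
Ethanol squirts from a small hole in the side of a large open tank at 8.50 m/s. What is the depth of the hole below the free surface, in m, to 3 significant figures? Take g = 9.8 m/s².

3.69 m

For a small hole in a large open tank, ½v² = gh, giving h = v²/(2g).
h = 8.50²/(2·9.8) = 72.2/19.60 = 3.69 m.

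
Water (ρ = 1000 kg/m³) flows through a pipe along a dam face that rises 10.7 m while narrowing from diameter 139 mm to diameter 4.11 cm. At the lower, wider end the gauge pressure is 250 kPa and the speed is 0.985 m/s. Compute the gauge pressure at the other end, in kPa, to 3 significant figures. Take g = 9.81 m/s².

The volume flow rate is constant, so v₂ = (A₁/A₂)v₁ = (152/13.3)·0.985 = 11.3 m/s.
Bernoulli: P₁ + ½ρv₁² + ρg h₁ = P₂ + ½ρv₂² + ρg h₂, so P₂ = P₁ + ½ρ(v₁² − v₂²) − ρg(h₂ − h₁).
P₂ = 250000 + ½·1000·(0.985² − 11.3²) − 1000·9.81·(+10.7) = 250000 + (-63000) − (105000) = 82100 Pa.

P₂ ≈ 82.1 kPa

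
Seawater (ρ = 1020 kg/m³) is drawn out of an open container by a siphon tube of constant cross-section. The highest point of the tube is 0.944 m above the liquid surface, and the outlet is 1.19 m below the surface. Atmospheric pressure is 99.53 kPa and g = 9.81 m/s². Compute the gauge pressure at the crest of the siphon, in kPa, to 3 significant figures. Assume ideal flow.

P_gauge ≈ -21.4 kPa

From the surface to the outlet (both open to atmosphere, surface at rest): v = √(2g·h_out) = √(2·9.81·1.19) = 4.83 m/s.
Continuity keeps v the same throughout the tube; from surface to crest, P_atm + 0 = P_top + ½ρv² + ρg·h_top.
P_top = 99530 − ½·1020·4.83² − 1020·9.81·0.944 = 78200 Pa. So P_gauge = P_top − P_atm = -21400 Pa.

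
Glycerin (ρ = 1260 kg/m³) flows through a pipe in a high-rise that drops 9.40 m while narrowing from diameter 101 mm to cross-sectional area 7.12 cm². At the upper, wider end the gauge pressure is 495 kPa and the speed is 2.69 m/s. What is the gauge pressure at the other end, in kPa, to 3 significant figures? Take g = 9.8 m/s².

Continuity gives A₁v₁ = A₂v₂, so v₂ = (80.1 cm²)/(7.12 cm²) × 2.69 m/s = 30.3 m/s.
Applying Bernoulli between the two ends and solving for P₂: P₂ = P₁ + ½ρ(v₁² − v₂²) − ρgΔh.
P₂ = 495000 + ½·1260·(2.69² − 30.3²) − 1260·9.8·(−9.40) = 495000 + (-573000) − (-116000) = 38400 Pa.

P₂ = 38.4 kPa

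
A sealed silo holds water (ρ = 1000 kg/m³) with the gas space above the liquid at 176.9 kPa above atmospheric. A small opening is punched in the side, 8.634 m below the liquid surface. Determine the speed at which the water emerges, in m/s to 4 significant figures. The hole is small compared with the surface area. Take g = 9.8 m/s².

Take point 1 at the surface (v₁ ≈ 0) and point 2 at the hole (at atmospheric pressure). Bernoulli: P₁ + ρg h = P_atm + ½ρv₂².
With P₁ − P_atm = 176900 Pa, v₂ = √(2gh + 2ΔP/ρ) = √(2·9.8·8.634 + 2·176900/1000) = 22.87 m/s.

v ≈ 22.87 m/s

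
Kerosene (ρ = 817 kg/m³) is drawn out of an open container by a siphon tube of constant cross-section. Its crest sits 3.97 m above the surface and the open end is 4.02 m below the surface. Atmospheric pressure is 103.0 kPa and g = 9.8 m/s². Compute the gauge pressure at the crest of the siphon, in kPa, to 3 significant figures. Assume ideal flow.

P_gauge = -64.0 kPa

Bernoulli surface→outlet gives ½v² = g·h_out, so v = √(2·9.8·4.02) = 8.88 m/s.
With constant cross-section the crest speed equals v; applying Bernoulli from the surface up to the crest, P_top = P_atm − ½ρv² − ρg·h_top.
P_top = 103000 − ½·817·8.88² − 817·9.8·3.97 = 39000 Pa. So P_gauge = P_top − P_atm = -64000 Pa.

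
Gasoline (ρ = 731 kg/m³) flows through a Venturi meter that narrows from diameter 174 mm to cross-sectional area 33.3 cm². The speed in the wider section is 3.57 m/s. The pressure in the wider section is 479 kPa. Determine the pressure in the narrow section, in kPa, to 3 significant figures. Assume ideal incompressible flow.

Mass conservation (A₁v₁ = A₂v₂) gives v₂ = 3.57 × 238/33.3 = 25.5 m/s.
The pipe is horizontal, so Bernoulli reduces to P₁ + ½ρv₁² = P₂ + ½ρv₂².
P₂ = P₁ − ½ρ(v₂² − v₁²) = 479000 − ½·731·(25.5² − 3.57²) = 479000 − 233000 = 246000 Pa.

246 kPa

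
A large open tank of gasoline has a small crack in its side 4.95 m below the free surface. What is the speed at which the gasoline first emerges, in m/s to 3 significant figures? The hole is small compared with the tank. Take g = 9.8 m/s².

v ≈ 9.85 m/s

Bernoulli from surface to hole (P equal, v_surface ≈ 0): v = √(2gh) = √(2×9.8×4.95) = 9.85 m/s.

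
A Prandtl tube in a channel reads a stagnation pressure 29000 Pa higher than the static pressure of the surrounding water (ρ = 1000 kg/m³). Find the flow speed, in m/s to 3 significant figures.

The dynamic pressure equals the rise in static pressure at the stagnation point: ΔP = ½ρv².
v = √(2ΔP/ρ) = √(2·29000/1000) = 7.62 m/s.

7.62 m/s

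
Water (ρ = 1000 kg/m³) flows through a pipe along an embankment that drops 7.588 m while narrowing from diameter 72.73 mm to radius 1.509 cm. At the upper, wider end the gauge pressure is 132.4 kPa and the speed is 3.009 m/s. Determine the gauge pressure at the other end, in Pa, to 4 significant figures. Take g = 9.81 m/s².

58680 Pa

Continuity gives A₁v₁ = A₂v₂, so v₂ = (41.54 cm²)/(7.154 cm²) × 3.009 m/s = 17.47 m/s.
Bernoulli: P₁ + ½ρv₁² + ρg h₁ = P₂ + ½ρv₂² + ρg h₂, so P₂ = P₁ + ½ρ(v₁² − v₂²) − ρg(h₂ − h₁).
P₂ = 132400 + ½·1000·(3.009² − 17.47²) − 1000·9.81·(−7.588) = 132400 + (-148200) − (-74440) = 58680 Pa.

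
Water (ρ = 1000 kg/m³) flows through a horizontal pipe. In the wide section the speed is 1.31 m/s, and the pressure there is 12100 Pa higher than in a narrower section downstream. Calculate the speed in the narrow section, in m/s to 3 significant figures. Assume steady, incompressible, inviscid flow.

v₂ = 5.09 m/s

Horizontal Bernoulli: P₁ + ½ρv₁² = P₂ + ½ρv₂², so v₂² = v₁² + 2(P₁ − P₂)/ρ.
v₂ = √(1.31² + 2·12100/1000) = √(1.72 + 24.2) = 5.09 m/s.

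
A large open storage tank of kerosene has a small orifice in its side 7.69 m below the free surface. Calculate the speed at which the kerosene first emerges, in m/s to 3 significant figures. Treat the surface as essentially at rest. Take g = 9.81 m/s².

With the surface at rest and both surface and jet at atmospheric pressure, Bernoulli gives ρg h = ½ρv², so v = √(2gh) = √(2·9.81·7.69) = 12.3 m/s.

12.3 m/s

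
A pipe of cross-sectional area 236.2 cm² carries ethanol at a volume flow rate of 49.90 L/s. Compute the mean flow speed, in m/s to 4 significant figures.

v ≈ 2.113 m/s

Q = 49.90 L/s = 0.04990 m³/s.
v = Q/A = 0.04990 / 0.02362 = 2.113 m/s.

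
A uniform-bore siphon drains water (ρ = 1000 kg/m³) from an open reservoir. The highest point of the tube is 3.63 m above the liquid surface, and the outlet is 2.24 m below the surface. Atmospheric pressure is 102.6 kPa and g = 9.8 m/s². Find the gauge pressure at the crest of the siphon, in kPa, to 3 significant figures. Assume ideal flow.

From the surface to the outlet (both open to atmosphere, surface at rest): v = √(2g·h_out) = √(2·9.8·2.24) = 6.63 m/s.
Continuity keeps v the same throughout the tube; from surface to crest, P_atm + 0 = P_top + ½ρv² + ρg·h_top.
P_top = 102600 − ½·1000·6.63² − 1000·9.8·3.63 = 45100 Pa. So P_gauge = P_top − P_atm = -57500 Pa.

P_gauge = -57.5 kPa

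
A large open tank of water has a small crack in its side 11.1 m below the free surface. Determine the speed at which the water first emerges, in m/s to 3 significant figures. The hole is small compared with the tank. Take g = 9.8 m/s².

v ≈ 14.7 m/s

Torricelli's result v = √(2gh) gives v = √(2·9.8·11.1) = 14.7 m/s.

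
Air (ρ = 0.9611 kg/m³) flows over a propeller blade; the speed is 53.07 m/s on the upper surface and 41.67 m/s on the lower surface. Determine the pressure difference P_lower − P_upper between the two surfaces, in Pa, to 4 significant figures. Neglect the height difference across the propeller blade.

With negligible Δh, P + ½ρv² is constant, so P_low − P_up = ½ρ(v_up² − v_low²).
ΔP = ½·0.9611·(53.07² − 41.67²) = 519.0 Pa.

519.0 Pa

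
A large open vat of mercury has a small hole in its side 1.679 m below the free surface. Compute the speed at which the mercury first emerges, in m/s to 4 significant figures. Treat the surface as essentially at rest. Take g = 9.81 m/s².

v ≈ 5.740 m/s

With the surface at rest and both surface and jet at atmospheric pressure, Bernoulli gives ρg h = ½ρv², so v = √(2gh) = √(2·9.81·1.679) = 5.740 m/s.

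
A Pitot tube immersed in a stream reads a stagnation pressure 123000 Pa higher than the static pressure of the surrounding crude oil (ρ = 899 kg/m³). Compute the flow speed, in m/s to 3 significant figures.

v ≈ 16.5 m/s

The dynamic pressure equals the rise in static pressure at the stagnation point: ΔP = ½ρv².
v = √(2ΔP/ρ) = √(2·123000/899) = 16.5 m/s.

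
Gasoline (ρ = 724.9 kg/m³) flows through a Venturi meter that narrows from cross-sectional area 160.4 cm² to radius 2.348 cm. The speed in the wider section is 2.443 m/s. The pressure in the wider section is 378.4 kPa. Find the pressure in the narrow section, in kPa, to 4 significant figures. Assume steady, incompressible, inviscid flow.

Mass conservation (A₁v₁ = A₂v₂) gives v₂ = 2.443 × 160.4/17.32 = 22.62 m/s.
Along the horizontal streamline, P + ½ρv² is constant.
P₂ = P₁ − ½ρ(v₂² − v₁²) = 378400 − ½·724.9·(22.62² − 2.443²) = 378400 − 183400 = 195000 Pa.

195.0 kPa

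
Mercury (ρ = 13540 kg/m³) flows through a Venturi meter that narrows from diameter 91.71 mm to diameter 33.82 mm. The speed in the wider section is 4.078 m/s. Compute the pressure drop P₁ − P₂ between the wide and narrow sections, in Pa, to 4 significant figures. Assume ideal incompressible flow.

Mass conservation (A₁v₁ = A₂v₂) gives v₂ = 4.078 × 66.06/8.983 = 29.99 m/s.
The pipe is horizontal, so Bernoulli reduces to P₁ + ½ρv₁² = P₂ + ½ρv₂².
P₁ − P₂ = ½·13540·(29.99² − 4.078²) = ½·13540·882.6 = 5975000 Pa.

5975000 Pa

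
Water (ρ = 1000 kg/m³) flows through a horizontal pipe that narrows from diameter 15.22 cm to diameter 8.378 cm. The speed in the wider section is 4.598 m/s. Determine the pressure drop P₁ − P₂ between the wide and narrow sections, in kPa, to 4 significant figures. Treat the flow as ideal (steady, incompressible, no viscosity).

Continuity gives A₁v₁ = A₂v₂, so v₂ = (181.9 cm²)/(55.13 cm²) × 4.598 m/s = 15.17 m/s.
With no height change, Bernoulli's equation is P₁ + ½ρv₁² = P₂ + ½ρv₂².
P₁ − P₂ = ½·1000·(15.17² − 4.598²) = ½·1000·209.1 = 104600 Pa.

ΔP ≈ 104.6 kPa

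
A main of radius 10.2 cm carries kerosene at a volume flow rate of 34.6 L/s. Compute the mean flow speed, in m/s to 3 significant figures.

v ≈ 1.06 m/s

Q = 34.6 L/s = 0.0346 m³/s.
v = Q/A = 0.0346 / 0.0327 = 1.06 m/s.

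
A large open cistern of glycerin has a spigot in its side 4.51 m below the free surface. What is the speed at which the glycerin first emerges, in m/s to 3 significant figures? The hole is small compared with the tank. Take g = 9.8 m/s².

Bernoulli from surface to hole (P equal, v_surface ≈ 0): v = √(2gh) = √(2×9.8×4.51) = 9.40 m/s.

v = 9.40 m/s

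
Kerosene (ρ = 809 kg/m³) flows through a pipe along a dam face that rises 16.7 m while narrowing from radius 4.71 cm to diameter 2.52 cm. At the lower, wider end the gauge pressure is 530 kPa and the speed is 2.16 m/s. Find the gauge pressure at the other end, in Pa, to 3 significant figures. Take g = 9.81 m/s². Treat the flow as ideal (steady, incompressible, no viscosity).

By continuity, v₂ = v₁·A₁/A₂ = 2.16·(69.7/4.99) = 30.2 m/s.
Applying Bernoulli between the two ends and solving for P₂: P₂ = P₁ + ½ρ(v₁² − v₂²) − ρgΔh.
P₂ = 530000 + ½·809·(2.16² − 30.2²) − 809·9.81·(+16.7) = 530000 + (-367000) − (133000) = 30900 Pa.

30900 Pa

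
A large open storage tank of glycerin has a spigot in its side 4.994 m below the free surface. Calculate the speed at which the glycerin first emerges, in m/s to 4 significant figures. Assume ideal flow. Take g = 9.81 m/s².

v ≈ 9.899 m/s

With the surface at rest and both surface and jet at atmospheric pressure, Bernoulli gives ρg h = ½ρv², so v = √(2gh) = √(2·9.81·4.994) = 9.899 m/s.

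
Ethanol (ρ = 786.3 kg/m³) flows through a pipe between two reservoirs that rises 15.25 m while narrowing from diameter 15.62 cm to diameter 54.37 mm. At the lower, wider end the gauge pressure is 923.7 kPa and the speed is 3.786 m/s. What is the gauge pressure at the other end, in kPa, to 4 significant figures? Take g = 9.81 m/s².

427.8 kPa

Continuity gives A₁v₁ = A₂v₂, so v₂ = (191.6 cm²)/(23.22 cm²) × 3.786 m/s = 31.25 m/s.
Bernoulli: P₁ + ½ρv₁² + ρg h₁ = P₂ + ½ρv₂² + ρg h₂, so P₂ = P₁ + ½ρ(v₁² − v₂²) − ρg(h₂ − h₁).
P₂ = 923700 + ½·786.3·(3.786² − 31.25²) − 786.3·9.81·(+15.25) = 923700 + (-378300) − (117600) = 427800 Pa.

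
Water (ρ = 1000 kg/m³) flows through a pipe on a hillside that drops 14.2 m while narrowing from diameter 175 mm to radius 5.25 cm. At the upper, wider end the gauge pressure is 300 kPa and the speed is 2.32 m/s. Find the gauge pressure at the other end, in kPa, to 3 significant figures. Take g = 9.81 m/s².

The volume flow rate is constant, so v₂ = (A₁/A₂)v₁ = (241/86.6)·2.32 = 6.44 m/s.
Bernoulli: P₁ + ½ρv₁² + ρg h₁ = P₂ + ½ρv₂² + ρg h₂, so P₂ = P₁ + ½ρ(v₁² − v₂²) − ρg(h₂ − h₁).
P₂ = 300000 + ½·1000·(2.32² − 6.44²) − 1000·9.81·(−14.2) = 300000 + (-18100) − (-139000) = 421000 Pa.

P₂ ≈ 421 kPa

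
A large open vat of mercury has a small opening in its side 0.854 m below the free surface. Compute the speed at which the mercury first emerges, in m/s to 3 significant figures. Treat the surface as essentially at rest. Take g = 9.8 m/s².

The surface is effectively still and both ends are open, so ½v² = gh and v = √(2·9.8·0.854) = 4.09 m/s.

v ≈ 4.09 m/s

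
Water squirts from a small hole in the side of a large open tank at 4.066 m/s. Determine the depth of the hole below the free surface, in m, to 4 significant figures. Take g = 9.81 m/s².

h ≈ 0.8426 m

Inverting v = √(2gh) gives h = v² / 2g.
h = 4.066²/(2·9.81) = 16.53/19.62 = 0.8426 m.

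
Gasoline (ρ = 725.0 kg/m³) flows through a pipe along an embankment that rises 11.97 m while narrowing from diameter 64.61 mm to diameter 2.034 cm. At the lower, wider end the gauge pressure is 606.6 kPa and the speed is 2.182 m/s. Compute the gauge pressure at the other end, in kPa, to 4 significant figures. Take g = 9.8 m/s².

P₂ ≈ 347.6 kPa

The volume flow rate is constant, so v₂ = (A₁/A₂)v₁ = (32.79/3.249)·2.182 = 22.02 m/s.
Applying Bernoulli between the two ends and solving for P₂: P₂ = P₁ + ½ρ(v₁² − v₂²) − ρgΔh.
P₂ = 606600 + ½·725.0·(2.182² − 22.02²) − 725.0·9.8·(+11.97) = 606600 + (-174000) − (85050) = 347600 Pa.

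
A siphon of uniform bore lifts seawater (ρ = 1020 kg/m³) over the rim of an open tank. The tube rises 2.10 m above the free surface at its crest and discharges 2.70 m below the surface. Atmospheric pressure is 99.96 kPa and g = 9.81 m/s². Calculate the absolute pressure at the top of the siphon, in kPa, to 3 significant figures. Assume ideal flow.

The outlet speed comes from Torricelli: v = √(2g·2.70) = 7.28 m/s.
Continuity keeps v the same throughout the tube; from surface to crest, P_atm + 0 = P_top + ½ρv² + ρg·h_top.
P_top = 99960 − ½·1020·7.28² − 1020·9.81·2.10 = 51900 Pa.

51.9 kPa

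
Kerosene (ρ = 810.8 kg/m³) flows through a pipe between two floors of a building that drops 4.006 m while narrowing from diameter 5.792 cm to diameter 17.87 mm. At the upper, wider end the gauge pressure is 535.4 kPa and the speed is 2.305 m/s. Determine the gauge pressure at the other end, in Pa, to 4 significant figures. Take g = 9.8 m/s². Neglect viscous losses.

P₂ ≈ 331700 Pa

The volume flow rate is constant, so v₂ = (A₁/A₂)v₁ = (26.35/2.508)·2.305 = 24.21 m/s.
Applying Bernoulli between the two ends and solving for P₂: P₂ = P₁ + ½ρ(v₁² − v₂²) − ρgΔh.
P₂ = 535400 + ½·810.8·(2.305² − 24.21²) − 810.8·9.8·(−4.006) = 535400 + (-235600) − (-31830) = 331700 Pa.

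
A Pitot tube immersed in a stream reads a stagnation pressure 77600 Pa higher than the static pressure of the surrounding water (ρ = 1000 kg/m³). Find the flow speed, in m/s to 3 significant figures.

Bernoulli between the free stream and the stagnation point: ½ρv² = P_stag − P_static.
v = √(2ΔP/ρ) = √(2·77600/1000) = 12.5 m/s.

v = 12.5 m/s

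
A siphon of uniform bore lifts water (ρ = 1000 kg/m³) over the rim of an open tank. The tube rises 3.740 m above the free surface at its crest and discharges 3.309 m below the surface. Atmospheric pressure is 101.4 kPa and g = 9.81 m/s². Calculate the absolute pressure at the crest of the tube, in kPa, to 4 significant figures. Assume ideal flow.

Bernoulli surface→outlet gives ½v² = g·h_out, so v = √(2·9.81·3.309) = 8.057 m/s.
Continuity keeps v the same throughout the tube; from surface to crest, P_atm + 0 = P_top + ½ρv² + ρg·h_top.
P_top = 101400 − ½·1000·8.057² − 1000·9.81·3.740 = 32250 Pa.

P_top ≈ 32.25 kPa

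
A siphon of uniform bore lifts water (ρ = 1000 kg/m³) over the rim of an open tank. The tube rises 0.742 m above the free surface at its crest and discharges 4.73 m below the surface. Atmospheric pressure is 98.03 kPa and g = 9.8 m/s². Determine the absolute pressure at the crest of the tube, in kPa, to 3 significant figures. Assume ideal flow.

P_top = 44.4 kPa

The outlet speed comes from Torricelli: v = √(2g·4.73) = 9.63 m/s.
Continuity keeps v the same throughout the tube; from surface to crest, P_atm + 0 = P_top + ½ρv² + ρg·h_top.
P_top = 98030 − ½·1000·9.63² − 1000·9.8·0.742 = 44400 Pa.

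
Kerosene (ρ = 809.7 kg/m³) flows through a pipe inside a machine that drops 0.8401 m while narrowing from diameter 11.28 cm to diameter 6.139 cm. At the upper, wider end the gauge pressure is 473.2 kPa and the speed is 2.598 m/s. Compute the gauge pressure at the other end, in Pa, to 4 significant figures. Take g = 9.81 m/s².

Mass conservation (A₁v₁ = A₂v₂) gives v₂ = 2.598 × 99.93/29.60 = 8.771 m/s.
Applying Bernoulli between the two ends and solving for P₂: P₂ = P₁ + ½ρ(v₁² − v₂²) − ρgΔh.
P₂ = 473200 + ½·809.7·(2.598² − 8.771²) − 809.7·9.81·(−0.8401) = 473200 + (-28410) − (-6673) = 451500 Pa.

P₂ = 451500 Pa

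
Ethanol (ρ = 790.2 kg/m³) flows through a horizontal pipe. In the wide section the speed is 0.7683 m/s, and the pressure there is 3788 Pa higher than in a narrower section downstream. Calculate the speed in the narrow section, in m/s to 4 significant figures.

3.190 m/s

Along the level pipe P + ½ρv² is conserved, hence v₂² = v₁² + 2(P₁ − P₂)/ρ.
v₂ = √(0.7683² + 2·3788/790.2) = √(0.5903 + 9.587) = 3.190 m/s.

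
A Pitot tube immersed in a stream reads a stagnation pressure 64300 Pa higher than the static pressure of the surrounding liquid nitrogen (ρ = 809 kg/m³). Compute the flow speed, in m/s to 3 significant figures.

v ≈ 12.6 m/s

The dynamic pressure equals the rise in static pressure at the stagnation point: ΔP = ½ρv².
v = √(2ΔP/ρ) = √(2·64300/809) = 12.6 m/s.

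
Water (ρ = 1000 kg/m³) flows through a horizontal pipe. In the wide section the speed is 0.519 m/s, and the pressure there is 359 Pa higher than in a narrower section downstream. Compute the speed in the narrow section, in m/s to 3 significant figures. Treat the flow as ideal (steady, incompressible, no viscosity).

v₂ = 0.994 m/s

With h₁ = h₂, rearranging Bernoulli gives v₂ = √(v₁² + 2ΔP/ρ).
v₂ = √(0.519² + 2·359/1000) = √(0.269 + 0.718) = 0.994 m/s.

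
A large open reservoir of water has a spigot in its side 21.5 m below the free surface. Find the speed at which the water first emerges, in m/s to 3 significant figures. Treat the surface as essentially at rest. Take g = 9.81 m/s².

Torricelli's result v = √(2gh) gives v = √(2·9.81·21.5) = 20.5 m/s.

v ≈ 20.5 m/s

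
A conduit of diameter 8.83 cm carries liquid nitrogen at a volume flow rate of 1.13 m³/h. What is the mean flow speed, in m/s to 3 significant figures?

v = 0.0513 m/s

Q = 1.13 m³/h = 0.000314 m³/s.
v = Q/A = 0.000314 / 0.00612 = 0.0513 m/s.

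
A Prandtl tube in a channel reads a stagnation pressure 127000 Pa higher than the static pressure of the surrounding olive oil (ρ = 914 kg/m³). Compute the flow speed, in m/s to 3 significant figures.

Bernoulli between the free stream and the stagnation point: ½ρv² = P_stag − P_static.
v = √(2ΔP/ρ) = √(2·127000/914) = 16.7 m/s.

v ≈ 16.7 m/s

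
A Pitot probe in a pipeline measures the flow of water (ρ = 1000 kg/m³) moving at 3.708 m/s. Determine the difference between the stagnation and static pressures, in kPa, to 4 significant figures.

ΔP ≈ 6.875 kPa

Bernoulli between the free stream and the stagnation point: ½ρv² = P_stag − P_static.
ΔP = ½·1000·3.708² = 6875 Pa.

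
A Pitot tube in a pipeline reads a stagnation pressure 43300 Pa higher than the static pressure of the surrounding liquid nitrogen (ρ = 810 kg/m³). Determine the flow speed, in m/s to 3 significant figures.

v = 10.3 m/s

At the stagnation point the flow is brought to rest, so Bernoulli gives P_stag − P_static = ½ρv².
v = √(2ΔP/ρ) = √(2·43300/810) = 10.3 m/s.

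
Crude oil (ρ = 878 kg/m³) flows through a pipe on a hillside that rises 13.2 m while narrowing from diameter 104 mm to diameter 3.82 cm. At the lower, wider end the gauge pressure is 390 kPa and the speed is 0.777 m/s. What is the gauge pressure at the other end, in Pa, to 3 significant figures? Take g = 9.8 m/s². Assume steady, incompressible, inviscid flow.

By continuity, v₂ = v₁·A₁/A₂ = 0.777·(84.9/11.5) = 5.76 m/s.
Bernoulli: P₁ + ½ρv₁² + ρg h₁ = P₂ + ½ρv₂² + ρg h₂, so P₂ = P₁ + ½ρ(v₁² − v₂²) − ρg(h₂ − h₁).
P₂ = 390000 + ½·878·(0.777² − 5.76²) − 878·9.8·(+13.2) = 390000 + (-14300) − (114000) = 262000 Pa.

P₂ ≈ 262000 Pa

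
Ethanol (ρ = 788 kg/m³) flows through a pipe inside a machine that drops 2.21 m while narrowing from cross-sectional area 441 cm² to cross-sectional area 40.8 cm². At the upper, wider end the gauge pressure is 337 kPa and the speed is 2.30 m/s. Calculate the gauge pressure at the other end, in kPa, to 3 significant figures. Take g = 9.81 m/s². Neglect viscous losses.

P₂ ≈ 113 kPa

The volume flow rate is constant, so v₂ = (A₁/A₂)v₁ = (441/40.8)·2.30 = 24.9 m/s.
Bernoulli: P₁ + ½ρv₁² + ρg h₁ = P₂ + ½ρv₂² + ρg h₂, so P₂ = P₁ + ½ρ(v₁² − v₂²) − ρg(h₂ − h₁).
P₂ = 337000 + ½·788·(2.30² − 24.9²) − 788·9.81·(−2.21) = 337000 + (-241000) − (-17100) = 113000 Pa.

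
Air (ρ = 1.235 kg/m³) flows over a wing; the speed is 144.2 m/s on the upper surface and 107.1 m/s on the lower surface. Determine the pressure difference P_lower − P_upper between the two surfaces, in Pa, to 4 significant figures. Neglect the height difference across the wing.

ΔP = 5757 Pa

With negligible Δh, P + ½ρv² is constant, so P_low − P_up = ½ρ(v_up² − v_low²).
ΔP = ½·1.235·(144.2² − 107.1²) = 5757 Pa.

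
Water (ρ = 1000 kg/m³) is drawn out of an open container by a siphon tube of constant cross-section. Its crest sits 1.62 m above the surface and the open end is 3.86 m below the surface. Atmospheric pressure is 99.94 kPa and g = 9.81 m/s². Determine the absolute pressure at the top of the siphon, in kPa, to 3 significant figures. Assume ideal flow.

The outlet speed comes from Torricelli: v = √(2g·3.86) = 8.70 m/s.
With constant cross-section the crest speed equals v; applying Bernoulli from the surface up to the crest, P_top = P_atm − ½ρv² − ρg·h_top.
P_top = 99940 − ½·1000·8.70² − 1000·9.81·1.62 = 46200 Pa.

46.2 kPa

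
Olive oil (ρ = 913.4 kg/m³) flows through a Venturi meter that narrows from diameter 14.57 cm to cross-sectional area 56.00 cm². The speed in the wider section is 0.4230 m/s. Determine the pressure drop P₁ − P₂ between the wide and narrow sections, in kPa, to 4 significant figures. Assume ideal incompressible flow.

ΔP = 0.6426 kPa

The volume flow rate is constant, so v₂ = (A₁/A₂)v₁ = (166.7/56.00)·0.4230 = 1.259 m/s.
Bernoulli (h₁ = h₂): P₁ − P₂ = ½ρ(v₂² − v₁²).
P₁ − P₂ = ½·913.4·(1.259² − 0.4230²) = ½·913.4·1.407 = 642.6 Pa.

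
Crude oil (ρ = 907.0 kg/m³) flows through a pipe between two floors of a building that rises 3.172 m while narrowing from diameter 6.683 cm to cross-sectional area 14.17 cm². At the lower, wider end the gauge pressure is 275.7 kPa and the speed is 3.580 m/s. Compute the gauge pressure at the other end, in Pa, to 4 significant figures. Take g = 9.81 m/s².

Mass conservation (A₁v₁ = A₂v₂) gives v₂ = 3.580 × 35.08/14.17 = 8.862 m/s.
Bernoulli: P₁ + ½ρv₁² + ρg h₁ = P₂ + ½ρv₂² + ρg h₂, so P₂ = P₁ + ½ρ(v₁² − v₂²) − ρg(h₂ − h₁).
P₂ = 275700 + ½·907.0·(3.580² − 8.862²) − 907.0·9.81·(+3.172) = 275700 + (-29810) − (28220) = 217700 Pa.

P₂ ≈ 217700 Pa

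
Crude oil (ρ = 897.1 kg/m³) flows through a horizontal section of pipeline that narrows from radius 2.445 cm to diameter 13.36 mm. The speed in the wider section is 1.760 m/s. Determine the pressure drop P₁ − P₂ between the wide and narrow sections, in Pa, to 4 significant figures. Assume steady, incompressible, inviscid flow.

Mass conservation (A₁v₁ = A₂v₂) gives v₂ = 1.760 × 18.78/1.402 = 23.58 m/s.
The pipe is horizontal, so Bernoulli reduces to P₁ + ½ρv₁² = P₂ + ½ρv₂².
P₁ − P₂ = ½·897.1·(23.58² − 1.760²) = ½·897.1·552.9 = 248000 Pa.

ΔP ≈ 248000 Pa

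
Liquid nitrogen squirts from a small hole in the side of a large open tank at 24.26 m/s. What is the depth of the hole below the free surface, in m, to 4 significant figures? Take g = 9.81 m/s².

For a small hole in a large open tank, ½v² = gh, giving h = v²/(2g).
h = 24.26²/(2·9.81) = 588.5/19.62 = 30.00 m.

h ≈ 30.00 m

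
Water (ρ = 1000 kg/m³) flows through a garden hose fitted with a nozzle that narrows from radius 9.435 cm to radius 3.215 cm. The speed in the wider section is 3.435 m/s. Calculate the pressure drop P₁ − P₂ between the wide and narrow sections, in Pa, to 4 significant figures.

ΔP ≈ 431700 Pa

The volume flow rate is constant, so v₂ = (A₁/A₂)v₁ = (279.7/32.47)·3.435 = 29.58 m/s.
The pipe is horizontal, so Bernoulli reduces to P₁ + ½ρv₁² = P₂ + ½ρv₂².
P₁ − P₂ = ½·1000·(29.58² − 3.435²) = ½·1000·863.4 = 431700 Pa.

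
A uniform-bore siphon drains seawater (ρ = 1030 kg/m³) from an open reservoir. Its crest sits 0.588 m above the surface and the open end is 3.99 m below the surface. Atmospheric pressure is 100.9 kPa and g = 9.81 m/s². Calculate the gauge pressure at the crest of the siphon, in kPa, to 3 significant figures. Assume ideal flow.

P_gauge = -46.3 kPa

Bernoulli surface→outlet gives ½v² = g·h_out, so v = √(2·9.81·3.99) = 8.85 m/s.
The bore is uniform, so the speed at the crest is the same v. Bernoulli surface→crest: P_atm = P_top + ½ρv² + ρg·h_top.
P_top = 100900 − ½·1030·8.85² − 1030·9.81·0.588 = 54600 Pa. So P_gauge = P_top − P_atm = -46300 Pa.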